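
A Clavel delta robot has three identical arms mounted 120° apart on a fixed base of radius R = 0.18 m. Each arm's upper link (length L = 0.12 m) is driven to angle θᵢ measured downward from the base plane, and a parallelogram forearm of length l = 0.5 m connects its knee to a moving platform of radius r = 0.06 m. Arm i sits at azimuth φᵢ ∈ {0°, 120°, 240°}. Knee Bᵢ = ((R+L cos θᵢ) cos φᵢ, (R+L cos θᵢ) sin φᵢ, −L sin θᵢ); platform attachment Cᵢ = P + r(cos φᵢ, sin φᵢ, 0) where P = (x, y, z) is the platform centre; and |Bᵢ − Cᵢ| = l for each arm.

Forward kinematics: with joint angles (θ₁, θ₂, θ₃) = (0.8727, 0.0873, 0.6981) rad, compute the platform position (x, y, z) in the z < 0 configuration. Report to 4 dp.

(-0.0845, 0.0899, -0.4952)

O1 = (0.1971·cos0.0°, 0.1971·sin0.0°, -0.0919) = (0.1971, 0.0000, -0.0919)
arm 2 at φ=120.0°: ρ2 = 0.2395;  O2 = (-0.1198, 0.2075, -0.0105)
φ3=240.0°: virtual centre (-0.1060, -0.1835, -0.0771), radius l
|O₂|²−|O₁|² = 0.0102;  |O₃|²−|O₁|² = 0.0036
linear system: -0.6338x+0.4149y = 0.0102−0.1629z; -0.6062x+-0.3671y = 0.0036−0.0296z
Cramer: x(z) = -0.0108+0.1489z;  y(z) = 0.0081-0.1653z
into |P−O₁|² = l²: 1.0495z² + 0.1193z + -0.1983 = 0;  Δ = 0.8465;  z = -0.4952 or 0.3815 → z<0 root = -0.4952
x = -0.0845, y = 0.0899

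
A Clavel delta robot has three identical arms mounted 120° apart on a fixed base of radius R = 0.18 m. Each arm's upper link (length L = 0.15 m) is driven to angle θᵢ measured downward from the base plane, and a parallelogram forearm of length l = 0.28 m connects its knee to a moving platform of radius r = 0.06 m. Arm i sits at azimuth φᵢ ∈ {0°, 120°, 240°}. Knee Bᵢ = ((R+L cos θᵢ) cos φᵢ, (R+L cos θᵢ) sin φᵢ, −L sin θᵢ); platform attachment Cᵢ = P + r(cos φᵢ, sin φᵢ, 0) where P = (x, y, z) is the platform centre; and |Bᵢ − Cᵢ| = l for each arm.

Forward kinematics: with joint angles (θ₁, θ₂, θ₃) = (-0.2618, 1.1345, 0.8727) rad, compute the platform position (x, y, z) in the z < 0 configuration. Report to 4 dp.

(0.1089, -0.0283, -0.1920)

arm 1 at φ=0.0°: ρ1 = 0.2649;  S1 = (0.2649, 0.0000, 0.0388)
arm 2 at φ=120.0°: ρ2 = 0.1834;  S2 = (-0.0917, 0.1588, -0.1359)
arm 3 at φ=240.0°: ρ3 = 0.2164;  S3 = (-0.1082, -0.1874, -0.1149)
|S₂|²−|S₁|² = -0.0196;  |S₃|²−|S₁|² = -0.0116
linear system: -0.7132x+0.3176y = -0.0196−-0.3495z; -0.7462x+-0.3748y = -0.0116−-0.3075z
det = 0.5043;  x = 0.0219+-0.4534z,  y = -0.0125+0.0824z
into |P−S₁|² = l²: 1.2124z² + 0.1407z + -0.0177 = 0;  Δ = 0.1055;  z = -0.1920 or 0.0759 → z<0 root = -0.1920
x = 0.1089, y = -0.0283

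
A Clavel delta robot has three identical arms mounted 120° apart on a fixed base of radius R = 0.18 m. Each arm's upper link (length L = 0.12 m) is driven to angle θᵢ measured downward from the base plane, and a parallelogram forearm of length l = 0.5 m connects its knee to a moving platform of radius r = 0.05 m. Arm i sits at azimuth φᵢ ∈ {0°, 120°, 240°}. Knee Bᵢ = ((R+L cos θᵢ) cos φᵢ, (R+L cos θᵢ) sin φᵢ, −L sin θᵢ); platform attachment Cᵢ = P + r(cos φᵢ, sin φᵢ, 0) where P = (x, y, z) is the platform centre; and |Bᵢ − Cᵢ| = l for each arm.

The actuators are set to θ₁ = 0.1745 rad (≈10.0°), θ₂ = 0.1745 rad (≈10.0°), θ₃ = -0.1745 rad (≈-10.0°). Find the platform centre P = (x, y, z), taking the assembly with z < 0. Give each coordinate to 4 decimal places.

(-0.0245, -0.0424, -0.4378)

φ1=0.0°: virtual centre (0.2482, 0.0000, -0.0208), radius l
φ2=120.0°: virtual centre (-0.1241, 0.2149, -0.0208), radius l
arm 3 at φ=240.0°: e+L cos θ3 = 0.2482;  S3 = (-0.1241, -0.2149, 0.0208)
subtract pairs → two planes through P
linear system: -0.7445x+0.4299y = 0.0000−0.0000z; -0.7445x+-0.4299y = 0.0000−0.0833z
Cramer: x(z) = 0.0000+0.0560z;  y(z) = 0.0000+0.0969z
into |P−S₁|² = l²: 1.0125z² + 0.0139z + -0.1880 = 0;  Δ = 0.7615;  z = -0.4378 or 0.4241 → z<0 root = -0.4378
x = -0.0245, y = -0.0424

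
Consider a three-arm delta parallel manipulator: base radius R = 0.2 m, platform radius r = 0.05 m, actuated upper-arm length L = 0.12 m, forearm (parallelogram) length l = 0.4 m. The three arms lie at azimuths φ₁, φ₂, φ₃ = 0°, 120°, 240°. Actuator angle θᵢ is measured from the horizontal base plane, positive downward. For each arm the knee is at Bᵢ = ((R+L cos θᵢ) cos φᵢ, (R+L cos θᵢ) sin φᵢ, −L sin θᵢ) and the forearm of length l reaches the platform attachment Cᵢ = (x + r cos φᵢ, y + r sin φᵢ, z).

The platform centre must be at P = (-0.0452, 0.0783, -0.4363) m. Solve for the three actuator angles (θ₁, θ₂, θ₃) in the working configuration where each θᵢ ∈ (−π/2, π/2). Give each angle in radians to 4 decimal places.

φ1=0.0° → target in arm frame (-0.0452, 0.0783)
  e−x'=0.1952;  (l²−L²−(e−x')²−y'²−z²)/2L = -0.3708
  √(A²+B²)=0.4780;  θ1 = -1.1501+2.4587 ≈ 1.3086
arm 2 (φ=120.0°): x'=0.0904, y'=0.0000
  A cos θ + B sin θ = C:  0.0596·cos θ + -0.4363·sin θ = -0.2013
  √(A²+B²)=0.4404;  θ2 = -1.4351+2.0455 ≈ 0.6105
arm 3 (φ=240.0°): x'=-0.0452, y'=-0.0783
  A=0.1952, B=-0.4363, C=(l²−L²−A²−y'²−z²)/(2L)=-0.3708
  γ=atan2(-0.4363,0.1952)=-1.1501;  ψ=arccos(-0.7758)=2.4588;  θ3=γ+ψ≈1.3087

θ₁ = 1.3086, θ₂ = 0.6105, θ₃ = 1.3087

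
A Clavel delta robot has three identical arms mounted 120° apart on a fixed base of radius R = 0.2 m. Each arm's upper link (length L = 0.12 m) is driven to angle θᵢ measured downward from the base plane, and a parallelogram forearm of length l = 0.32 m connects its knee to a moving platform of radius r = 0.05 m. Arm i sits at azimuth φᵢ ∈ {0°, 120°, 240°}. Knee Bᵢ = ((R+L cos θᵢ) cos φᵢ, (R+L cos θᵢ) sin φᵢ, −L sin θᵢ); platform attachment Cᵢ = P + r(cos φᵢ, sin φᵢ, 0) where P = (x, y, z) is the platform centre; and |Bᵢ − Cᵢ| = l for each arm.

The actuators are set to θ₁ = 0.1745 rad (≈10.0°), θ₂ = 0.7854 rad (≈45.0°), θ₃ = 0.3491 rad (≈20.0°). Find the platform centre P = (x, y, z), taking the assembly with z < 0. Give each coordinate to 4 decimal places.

arm 1 at φ=0.0°: ρ1 = 0.2682;  S1 = (0.2682, 0.0000, -0.0208)
S2 = (0.2349·cos120.0°, 0.2349·sin120.0°, -0.0849) = (-0.1174, 0.2034, -0.0849)
φ3=240.0°: virtual centre (-0.1314, -0.2276, -0.0410), radius l
subtract pairs → two planes through P
plane₁₂: -0.7712x+0.4068y+-0.1280z = -0.0100
Cramer: x(z) = 0.0077-0.1105z;  y(z) = -0.0100+0.1052z
into |P−S₁|² = l²: 1.0233z² + 0.0971z + -0.0340 = 0;  Δ = 0.1487;  z = -0.2359 or 0.1410 → z<0 root = -0.2359
x = 0.0338, y = -0.0348

(0.0338, -0.0348, -0.2359)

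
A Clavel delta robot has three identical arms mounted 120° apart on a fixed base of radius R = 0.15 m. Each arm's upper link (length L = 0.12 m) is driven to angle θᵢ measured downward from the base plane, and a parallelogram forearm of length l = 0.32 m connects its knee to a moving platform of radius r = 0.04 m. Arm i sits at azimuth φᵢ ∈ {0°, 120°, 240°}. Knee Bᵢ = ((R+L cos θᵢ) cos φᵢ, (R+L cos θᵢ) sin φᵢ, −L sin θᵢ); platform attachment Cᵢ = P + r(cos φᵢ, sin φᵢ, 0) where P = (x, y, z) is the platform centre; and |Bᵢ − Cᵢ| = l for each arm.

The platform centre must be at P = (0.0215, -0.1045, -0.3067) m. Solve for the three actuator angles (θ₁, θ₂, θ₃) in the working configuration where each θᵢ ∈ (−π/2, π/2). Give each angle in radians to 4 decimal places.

φ1=0.0° → target in arm frame (0.0215, -0.1045)
  e−x'=0.0885;  (l²−L²−(e−x')²−y'²−z²)/2L = -0.1034
  θ1 = atan2(B,A) + arccos(C/0.3192) = 0.6108
rotate P by −φ2: (-0.1012, 0.0336, -0.3067)
  A cos θ + B sin θ = C:  0.2112·cos θ + -0.3067·sin θ = -0.2159
  γ=atan2(-0.3067,0.2112)=-0.9676;  ψ=arccos(-0.5798)=2.1893;  θ2=γ+ψ≈1.2216
rotate P by −φ3: (0.0797, 0.0709, -0.3067)
  A=0.0303, B=-0.3067, C=(l²−L²−A²−y'²−z²)/(2L)=-0.0500
  γ=atan2(-0.3067,0.0303)=-1.4725;  ψ=arccos(-0.1623)=1.7338;  θ3=γ+ψ≈0.2613

θ₁ = 0.6108, θ₂ = 1.2216, θ₃ = 0.2613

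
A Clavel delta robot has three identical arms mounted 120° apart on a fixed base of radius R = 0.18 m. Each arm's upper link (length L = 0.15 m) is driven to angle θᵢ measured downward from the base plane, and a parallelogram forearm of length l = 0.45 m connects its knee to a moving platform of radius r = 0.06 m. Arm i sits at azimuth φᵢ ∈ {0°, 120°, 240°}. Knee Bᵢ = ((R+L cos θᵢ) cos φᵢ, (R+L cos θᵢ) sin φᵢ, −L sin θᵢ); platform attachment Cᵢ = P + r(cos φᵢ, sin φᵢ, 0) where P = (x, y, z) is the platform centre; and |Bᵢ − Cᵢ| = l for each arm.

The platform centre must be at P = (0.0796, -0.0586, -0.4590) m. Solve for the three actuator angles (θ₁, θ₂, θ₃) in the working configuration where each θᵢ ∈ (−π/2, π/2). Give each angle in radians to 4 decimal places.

arm 1 (φ=0.0°): x'=0.0796, y'=-0.0586
  A=0.0404, B=-0.4590, C=(l²−L²−A²−y'²−z²)/(2L)=-0.1192
  √(A²+B²)=0.4608;  θ1 = -1.4830+1.8324 ≈ 0.3494
arm 2 (φ=120.0°): x'=-0.0905, y'=-0.0396
  A=0.2105, B=-0.4590, C=(l²−L²−A²−y'²−z²)/(2L)=-0.2553
  θ2 = atan2(B,A) + arccos(C/0.5050) = 0.9600
rotate P by −φ3: (0.0109, 0.0982, -0.4590)
  A cos θ + B sin θ = C:  0.1091·cos θ + -0.4590·sin θ = -0.1741
  √(A²+B²)=0.4718;  θ3 = -1.3375+1.9487 ≈ 0.6112

θ₁ = 0.3494, θ₂ = 0.9600, θ₃ = 0.6112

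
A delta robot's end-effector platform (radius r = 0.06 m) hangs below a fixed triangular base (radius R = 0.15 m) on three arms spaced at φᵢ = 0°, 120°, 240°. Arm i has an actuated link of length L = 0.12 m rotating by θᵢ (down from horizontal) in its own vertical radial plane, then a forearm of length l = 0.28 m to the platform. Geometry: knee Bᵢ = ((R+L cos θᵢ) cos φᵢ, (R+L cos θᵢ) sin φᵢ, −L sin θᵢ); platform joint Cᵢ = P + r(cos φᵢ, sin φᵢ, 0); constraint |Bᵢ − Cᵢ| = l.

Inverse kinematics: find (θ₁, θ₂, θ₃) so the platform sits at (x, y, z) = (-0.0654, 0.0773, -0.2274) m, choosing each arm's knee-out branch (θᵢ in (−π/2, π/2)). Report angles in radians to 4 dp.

θ₁ = 0.8727, θ₂ = -0.2615, θ₃ = 0.6979

φ1=0.0° → target in arm frame (-0.0654, 0.0773)
  A cos θ + B sin θ = C:  0.1554·cos θ + -0.2274·sin θ = -0.0743
  γ=atan2(-0.2274,0.1554)=-0.9713;  ψ=arccos(-0.2698)=1.8440;  θ1=γ+ψ≈0.8727
arm 2 (φ=120.0°): x'=0.0996, y'=0.0180
  A=-0.0096, B=-0.2274, C=(l²−L²−A²−y'²−z²)/(2L)=0.0495
  √(A²+B²)=0.2276;  θ2 = -1.6132+1.3517 ≈ -0.2615
rotate P by −φ3: (-0.0342, -0.0953, -0.2274)
  A cos θ + B sin θ = C:  0.1242·cos θ + -0.2274·sin θ = -0.0509
  θ3 = atan2(B,A) + arccos(C/0.2591) = 0.6979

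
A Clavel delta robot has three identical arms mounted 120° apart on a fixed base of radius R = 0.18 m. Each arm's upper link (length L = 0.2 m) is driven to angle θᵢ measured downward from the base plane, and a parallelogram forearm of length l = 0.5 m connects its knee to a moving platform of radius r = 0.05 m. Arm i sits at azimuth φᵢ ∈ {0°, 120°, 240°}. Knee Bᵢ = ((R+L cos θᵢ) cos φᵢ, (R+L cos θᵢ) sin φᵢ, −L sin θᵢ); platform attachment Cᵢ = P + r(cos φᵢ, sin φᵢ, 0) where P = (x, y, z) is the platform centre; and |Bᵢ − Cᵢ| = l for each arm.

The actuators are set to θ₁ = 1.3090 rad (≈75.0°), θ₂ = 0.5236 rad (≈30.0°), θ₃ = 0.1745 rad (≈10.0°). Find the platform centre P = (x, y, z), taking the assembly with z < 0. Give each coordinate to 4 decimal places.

(-0.2261, -0.0577, -0.4766)

arm 1 at φ=0.0°: e+L cos θ1 = 0.1818;  O1 = (0.1818, 0.0000, -0.1932)
O2 = (0.3032·cos120.0°, 0.3032·sin120.0°, -0.1000) = (-0.1516, 0.2626, -0.1000)
O3 = (0.3270·cos240.0°, 0.3270·sin240.0°, -0.0347) = (-0.1635, -0.2832, -0.0347)
subtract pairs → two planes through P
[-0.6667 0.5252 0.1864]·P = 0.0316;  [-0.6905 -0.5663 0.3169]·P = 0.0378
det = 0.7402;  x = -0.0509+0.3674z,  y = -0.0046+0.1116z
into |P−O₁|² = l²: 1.1475z² + 0.2143z + -0.1585 = 0;  Δ = 0.7735;  z = -0.4766 or 0.2898 → z<0 root = -0.4766
x = -0.2261, y = -0.0577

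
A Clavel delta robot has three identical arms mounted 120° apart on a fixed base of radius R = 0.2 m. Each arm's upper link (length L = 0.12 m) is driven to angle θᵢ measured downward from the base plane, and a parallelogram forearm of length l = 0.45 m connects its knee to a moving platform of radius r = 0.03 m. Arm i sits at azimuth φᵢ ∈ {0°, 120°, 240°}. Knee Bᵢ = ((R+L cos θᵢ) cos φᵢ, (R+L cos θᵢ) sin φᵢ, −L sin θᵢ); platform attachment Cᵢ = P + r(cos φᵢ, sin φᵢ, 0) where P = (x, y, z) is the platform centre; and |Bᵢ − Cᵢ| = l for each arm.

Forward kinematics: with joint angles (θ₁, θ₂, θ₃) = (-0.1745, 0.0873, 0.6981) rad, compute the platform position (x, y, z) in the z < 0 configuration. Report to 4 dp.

(0.0618, 0.0623, -0.3630)

centre 1 = (0.2882·cos0.0°, 0.2882·sin0.0°, 0.0208) = (0.2882, 0.0000, 0.0208)
φ2=120.0°: virtual centre (-0.1448, 0.2508, -0.0105), radius l
φ3=240.0°: virtual centre (-0.1310, -0.2268, -0.0771), radius l
|centre ₂|²−|centre ₁|² = 0.0005;  |centre ₃|²−|centre ₁|² = -0.0089
plane₁₂: -0.8659x+0.5015y+-0.0626z = 0.0005
Cramer: x(z) = 0.0052-0.1557z;  y(z) = 0.0100-0.1441z
into |P−centre ₁|² = l²: 1.0450z² + 0.0436z + -0.1219 = 0;  Δ = 0.5115;  z = -0.3630 or 0.3213 → z<0 root = -0.3630
x = 0.0618, y = 0.0623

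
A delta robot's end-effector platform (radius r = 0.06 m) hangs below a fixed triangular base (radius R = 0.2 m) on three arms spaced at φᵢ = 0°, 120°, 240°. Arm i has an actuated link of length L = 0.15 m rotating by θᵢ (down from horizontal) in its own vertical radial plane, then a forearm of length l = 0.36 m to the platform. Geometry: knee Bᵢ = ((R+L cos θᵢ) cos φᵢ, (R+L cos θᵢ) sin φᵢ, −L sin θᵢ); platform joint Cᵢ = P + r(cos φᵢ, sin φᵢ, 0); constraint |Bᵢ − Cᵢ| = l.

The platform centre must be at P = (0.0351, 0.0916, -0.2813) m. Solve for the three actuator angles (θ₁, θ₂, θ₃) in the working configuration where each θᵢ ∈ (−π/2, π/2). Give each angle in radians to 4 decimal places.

θ₁ = 0.2616, θ₂ = 0.0870, θ₃ = 0.9600

arm 1 (φ=0.0°): x'=0.0351, y'=0.0916
  A=0.1049, B=-0.2813, C=(l²−L²−A²−y'²−z²)/(2L)=0.0286
  θ1 = atan2(B,A) + arccos(C/0.3002) = 0.2616
arm 2 (φ=120.0°): x'=0.0618, y'=-0.0762
  A cos θ + B sin θ = C:  0.0782·cos θ + -0.2813·sin θ = 0.0535
  √(A²+B²)=0.2920;  θ2 = -1.2996+1.3866 ≈ 0.0870
rotate P by −φ3: (-0.0969, -0.0154, -0.2813)
  e−x'=0.2369;  (l²−L²−(e−x')²−y'²−z²)/2L = -0.0946
  γ=atan2(-0.2813,0.2369)=-0.8709;  ψ=arccos(-0.2572)=1.8309;  θ3=γ+ψ≈0.9600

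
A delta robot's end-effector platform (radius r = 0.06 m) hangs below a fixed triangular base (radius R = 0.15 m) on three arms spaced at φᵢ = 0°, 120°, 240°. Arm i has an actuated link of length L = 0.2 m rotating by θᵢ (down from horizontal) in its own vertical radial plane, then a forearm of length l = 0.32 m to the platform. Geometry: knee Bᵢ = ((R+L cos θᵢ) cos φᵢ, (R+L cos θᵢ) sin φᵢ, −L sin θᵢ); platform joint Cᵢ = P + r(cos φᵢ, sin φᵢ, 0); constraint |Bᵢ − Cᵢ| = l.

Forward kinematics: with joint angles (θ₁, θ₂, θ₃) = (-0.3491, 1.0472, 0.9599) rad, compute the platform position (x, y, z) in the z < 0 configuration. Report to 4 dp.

φ1=0.0°: virtual centre (0.2779, 0.0000, 0.0684), radius l
S2 = (0.1900·cos120.0°, 0.1900·sin120.0°, -0.1732) = (-0.0950, 0.1645, -0.1732)
φ3=240.0°: virtual centre (-0.1024, -0.1773, -0.1638), radius l
eliminate P² terms by subtracting sphere 1 from 2 and 3
linear system: -0.7459x+0.3291y = -0.0158−-0.4832z; -0.7606x+-0.3546y = -0.0132−-0.4645z
Cramer: x(z) = 0.0193-0.6298z;  y(z) = -0.0043+0.0410z
quadratic in z: (1.3983)z²+(0.1886)z+(-0.0308)=0, √Δ=0.4560 → z ∈ {-0.2305, 0.0956}; z = -0.2305 (taking z<0)
x = 0.1645, y = -0.0137

(0.1645, -0.0137, -0.2305)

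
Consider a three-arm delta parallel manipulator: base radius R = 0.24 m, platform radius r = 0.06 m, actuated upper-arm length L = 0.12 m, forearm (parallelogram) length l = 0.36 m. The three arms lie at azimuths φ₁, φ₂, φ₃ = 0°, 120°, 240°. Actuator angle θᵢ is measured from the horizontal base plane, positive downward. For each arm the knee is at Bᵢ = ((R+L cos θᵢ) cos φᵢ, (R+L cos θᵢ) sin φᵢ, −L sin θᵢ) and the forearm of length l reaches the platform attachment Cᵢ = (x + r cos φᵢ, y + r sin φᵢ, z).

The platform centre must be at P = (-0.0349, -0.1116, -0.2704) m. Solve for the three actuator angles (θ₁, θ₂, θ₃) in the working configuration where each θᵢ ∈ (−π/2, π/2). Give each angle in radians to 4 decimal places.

θ₁ = 0.8726, θ₂ = 1.1342, θ₃ = -0.3496

φ1=0.0° → target in arm frame (-0.0349, -0.1116)
  A=0.2149, B=-0.2704, C=(l²−L²−A²−y'²−z²)/(2L)=-0.0690
  √(A²+B²)=0.3454;  θ1 = -0.8993+1.7718 ≈ 0.8726
arm 2 (φ=120.0°): x'=-0.0792, y'=0.0860
  e−x'=0.2592;  (l²−L²−(e−x')²−y'²−z²)/2L = -0.1354
  θ2 = atan2(B,A) + arccos(C/0.3746) = 1.1342
φ3=240.0° → target in arm frame (0.1141, 0.0256)
  A=0.0659, B=-0.2704, C=(l²−L²−A²−y'²−z²)/(2L)=0.1545
  √(A²+B²)=0.2783;  θ3 = -1.3317+0.9822 ≈ -0.3496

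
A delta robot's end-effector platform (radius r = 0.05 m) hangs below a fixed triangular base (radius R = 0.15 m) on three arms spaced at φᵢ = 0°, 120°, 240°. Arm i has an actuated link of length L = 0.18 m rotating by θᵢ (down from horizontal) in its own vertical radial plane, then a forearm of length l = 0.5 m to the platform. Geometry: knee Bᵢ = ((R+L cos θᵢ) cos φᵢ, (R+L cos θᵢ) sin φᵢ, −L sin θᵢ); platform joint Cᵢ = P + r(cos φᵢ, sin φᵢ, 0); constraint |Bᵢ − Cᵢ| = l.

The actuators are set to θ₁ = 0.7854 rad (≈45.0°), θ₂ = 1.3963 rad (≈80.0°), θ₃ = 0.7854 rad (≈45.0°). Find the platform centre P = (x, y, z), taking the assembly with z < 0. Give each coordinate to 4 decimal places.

arm 1 at φ=0.0°: e+L cos θ1 = 0.2273;  centre 1 = (0.2273, 0.0000, -0.1273)
φ2=120.0°: virtual centre (-0.0656, 0.1137, -0.1773), radius l
φ3=240.0°: virtual centre (-0.1136, -0.1968, -0.1273), radius l
subtract pairs → two planes through P
linear system: -0.5858x+0.2273y = -0.0192−-0.1000z; -0.6818x+-0.3937y = 0.0000−0.0000z
Cramer: x(z) = 0.0196-0.1021z;  y(z) = -0.0340+0.1768z
quadratic in z: (1.0417)z²+(0.2849)z+(-0.1895)=0, √Δ=0.9332 → z ∈ {-0.5847, 0.3112}; z = -0.5847 (taking z<0)
x = 0.0793, y = -0.1373

(0.0793, -0.1373, -0.5847)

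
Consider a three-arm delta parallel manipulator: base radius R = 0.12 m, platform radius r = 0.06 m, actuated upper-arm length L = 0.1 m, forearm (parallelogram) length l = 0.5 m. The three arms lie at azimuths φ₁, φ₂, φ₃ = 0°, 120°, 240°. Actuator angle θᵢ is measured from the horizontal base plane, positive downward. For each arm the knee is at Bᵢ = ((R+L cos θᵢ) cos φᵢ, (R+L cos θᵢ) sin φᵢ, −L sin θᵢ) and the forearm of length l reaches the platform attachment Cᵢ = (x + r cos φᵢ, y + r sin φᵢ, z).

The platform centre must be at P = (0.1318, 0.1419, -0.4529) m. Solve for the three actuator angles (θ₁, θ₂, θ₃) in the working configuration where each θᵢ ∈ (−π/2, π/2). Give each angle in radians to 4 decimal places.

arm 1 (φ=0.0°): x'=0.1318, y'=0.1419
  A cos θ + B sin θ = C:  -0.0718·cos θ + -0.4529·sin θ = 0.0480
  √(A²+B²)=0.4586;  θ1 = -1.7280+1.4660 ≈ -0.2620
rotate P by −φ2: (0.0570, -0.1851, -0.4529)
  A=0.0030, B=-0.4529, C=(l²−L²−A²−y'²−z²)/(2L)=0.0031
  θ2 = atan2(B,A) + arccos(C/0.4529) = -0.0001
arm 3 (φ=240.0°): x'=-0.1888, y'=0.0432
  A cos θ + B sin θ = C:  0.2488·cos θ + -0.4529·sin θ = -0.1444
  θ3 = atan2(B,A) + arccos(C/0.5167) = 0.7855

θ₁ = -0.2620, θ₂ = -0.0001, θ₃ = 0.7855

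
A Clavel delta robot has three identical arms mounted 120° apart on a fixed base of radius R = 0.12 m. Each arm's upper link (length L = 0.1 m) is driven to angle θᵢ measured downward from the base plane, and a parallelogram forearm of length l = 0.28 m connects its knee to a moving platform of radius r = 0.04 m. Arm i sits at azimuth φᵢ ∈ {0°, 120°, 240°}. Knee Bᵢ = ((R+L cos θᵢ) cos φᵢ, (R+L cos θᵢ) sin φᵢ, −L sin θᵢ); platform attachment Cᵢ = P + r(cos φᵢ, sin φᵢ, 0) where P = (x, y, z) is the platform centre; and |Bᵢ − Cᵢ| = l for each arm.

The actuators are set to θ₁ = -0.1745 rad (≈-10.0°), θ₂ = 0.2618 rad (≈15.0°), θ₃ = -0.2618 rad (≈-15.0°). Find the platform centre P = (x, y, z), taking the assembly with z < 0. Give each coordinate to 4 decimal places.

arm 1 at φ=0.0°: (R−r)+L cos θ1 = 0.1785;  centre 1 = (0.1785, 0.0000, 0.0174)
φ2=120.0°: virtual centre (-0.0883, 0.1529, -0.0259), radius l
arm 3 at φ=240.0°: (R−r)+L cos θ3 = 0.1766;  centre 3 = (-0.0883, -0.1529, 0.0259)
|centre ₂|²−|centre ₁|² = -0.0003;  |centre ₃|²−|centre ₁|² = -0.0003
linear system: -0.5336x+0.3059y = -0.0003−-0.0865z; -0.5336x+-0.3059y = -0.0003−0.0170z
det = 0.3264;  x = 0.0006+-0.0651z,  y = 0.0000+0.1692z
into |P−centre ₁|² = l²: 1.0329z² + -0.0116z + -0.0464 = 0;  Δ = 0.1920;  z = -0.2065 or 0.2177 → z<0 root = -0.2065
x = 0.0140, y = -0.0350

(0.0140, -0.0350, -0.2065)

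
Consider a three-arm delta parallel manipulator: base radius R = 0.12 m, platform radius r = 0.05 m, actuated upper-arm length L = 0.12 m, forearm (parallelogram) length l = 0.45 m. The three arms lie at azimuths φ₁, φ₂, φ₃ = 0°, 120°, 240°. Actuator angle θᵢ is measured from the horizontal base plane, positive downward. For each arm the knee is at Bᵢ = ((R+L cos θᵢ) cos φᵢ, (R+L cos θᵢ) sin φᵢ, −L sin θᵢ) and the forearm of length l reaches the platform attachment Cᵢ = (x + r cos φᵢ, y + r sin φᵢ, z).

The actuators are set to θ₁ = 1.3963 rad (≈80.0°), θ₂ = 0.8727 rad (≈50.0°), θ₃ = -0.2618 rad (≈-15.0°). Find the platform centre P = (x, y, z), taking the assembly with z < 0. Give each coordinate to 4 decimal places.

(-0.2168, -0.1661, -0.4015)

S1 = (0.0908·cos0.0°, 0.0908·sin0.0°, -0.1182) = (0.0908, 0.0000, -0.1182)
S2 = (0.1471·cos120.0°, 0.1471·sin120.0°, -0.0919) = (-0.0736, 0.1274, -0.0919)
arm 3 at φ=240.0°: ρ3 = 0.1859;  S3 = (-0.0930, -0.1610, 0.0311)
eliminate P² terms by subtracting sphere 1 from 2 and 3
[-0.3288 0.2548 0.0525]·P = 0.0079;  [-0.3676 -0.3220 0.2985]·P = 0.0133
det = 0.1995;  x = -0.0297+0.4659z,  y = -0.0074+0.3951z
sphere 1 gives Az²+Bz+C=0 with A=1.3731, B=0.1182, C=-0.1739;  B²−4AC=0.9694;  roots -0.4015, 0.3155;  negative root z = -0.4015
x = -0.2168, y = -0.1661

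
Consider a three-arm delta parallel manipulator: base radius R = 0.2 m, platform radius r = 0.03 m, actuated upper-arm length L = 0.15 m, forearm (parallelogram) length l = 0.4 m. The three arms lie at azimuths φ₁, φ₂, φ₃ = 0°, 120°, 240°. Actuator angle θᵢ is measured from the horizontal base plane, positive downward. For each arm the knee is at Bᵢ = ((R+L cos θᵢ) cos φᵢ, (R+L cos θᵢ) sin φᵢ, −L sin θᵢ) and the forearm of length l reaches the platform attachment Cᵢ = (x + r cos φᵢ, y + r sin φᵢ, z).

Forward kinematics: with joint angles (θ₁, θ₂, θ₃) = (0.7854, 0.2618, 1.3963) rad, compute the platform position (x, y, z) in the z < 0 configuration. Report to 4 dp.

(0.0146, 0.1398, -0.3746)

φ1=0.0°: virtual centre (0.2761, 0.0000, -0.1061), radius l
φ2=120.0°: virtual centre (-0.1574, 0.2727, -0.0388), radius l
centre 3 = (0.1960·cos240.0°, 0.1960·sin240.0°, -0.1477) = (-0.0980, -0.1698, -0.1477)
eliminate P² terms by subtracting sphere 1 from 2 and 3
[-0.8670 0.5454 0.1345]·P = 0.0132;  [-0.7482 -0.3396 -0.0833]·P = -0.0272
Cramer: x(z) = 0.0147+0.0003z;  y(z) = 0.0476-0.2461z
into |P−centre ₁|² = l²: 1.0605z² + 0.1885z + -0.0782 = 0;  Δ = 0.3672;  z = -0.3746 or 0.1968 → z<0 root = -0.3746
x = 0.0146, y = 0.1398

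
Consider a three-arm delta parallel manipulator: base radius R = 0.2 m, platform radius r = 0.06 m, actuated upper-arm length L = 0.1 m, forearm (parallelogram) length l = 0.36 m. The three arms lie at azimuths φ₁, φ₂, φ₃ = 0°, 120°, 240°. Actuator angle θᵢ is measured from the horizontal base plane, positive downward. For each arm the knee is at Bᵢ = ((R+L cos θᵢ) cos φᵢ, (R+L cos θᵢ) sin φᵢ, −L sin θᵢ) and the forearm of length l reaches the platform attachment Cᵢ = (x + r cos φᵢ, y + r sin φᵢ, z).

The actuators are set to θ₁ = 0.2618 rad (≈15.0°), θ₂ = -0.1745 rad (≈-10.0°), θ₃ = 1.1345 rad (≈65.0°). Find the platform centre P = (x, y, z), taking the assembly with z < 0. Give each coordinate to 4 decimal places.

arm 1 at φ=0.0°: ρ1 = 0.2366;  S1 = (0.2366, 0.0000, -0.0259)
S2 = (0.2385·cos120.0°, 0.2385·sin120.0°, 0.0174) = (-0.1192, 0.2065, 0.0174)
S3 = (0.1823·cos240.0°, 0.1823·sin240.0°, -0.0906) = (-0.0911, -0.1578, -0.0906)
|S₂|²−|S₁|² = 0.0005;  |S₃|²−|S₁|² = -0.0152
linear system: -0.7117x+0.4131y = 0.0005−0.0865z; -0.6554x+-0.3157y = -0.0152−-0.1295z
Cramer: x(z) = 0.0123-0.0529z;  y(z) = 0.0226-0.3005z
into |P−S₁|² = l²: 1.0931z² + 0.0619z + -0.0781 = 0;  Δ = 0.3455;  z = -0.2972 or 0.2405 → z<0 root = -0.2972
x = 0.0281, y = 0.1118

(0.0281, 0.1118, -0.2972)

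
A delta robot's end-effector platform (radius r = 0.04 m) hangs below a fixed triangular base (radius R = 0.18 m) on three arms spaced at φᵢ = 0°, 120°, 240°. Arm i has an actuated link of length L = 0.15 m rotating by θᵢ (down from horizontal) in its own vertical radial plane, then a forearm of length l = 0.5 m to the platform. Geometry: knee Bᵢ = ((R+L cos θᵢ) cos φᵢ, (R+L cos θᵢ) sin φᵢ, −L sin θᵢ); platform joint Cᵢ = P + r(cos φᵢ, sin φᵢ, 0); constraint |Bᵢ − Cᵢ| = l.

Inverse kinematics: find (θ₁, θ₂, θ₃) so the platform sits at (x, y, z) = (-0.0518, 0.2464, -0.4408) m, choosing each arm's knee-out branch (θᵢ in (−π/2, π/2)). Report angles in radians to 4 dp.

rotate P by −φ1: (-0.0518, 0.2464, -0.4408)
  A=0.1918, B=-0.4408, C=(l²−L²−A²−y'²−z²)/(2L)=-0.2143
  θ1 = atan2(B,A) + arccos(C/0.4807) = 0.8726
arm 2 (φ=120.0°): x'=0.2393, y'=-0.0783
  e−x'=-0.0993;  (l²−L²−(e−x')²−y'²−z²)/2L = 0.0573
  θ2 = atan2(B,A) + arccos(C/0.4518) = -0.3488
arm 3 (φ=240.0°): x'=-0.1875, y'=-0.1681
  e−x'=0.3275;  (l²−L²−(e−x')²−y'²−z²)/2L = -0.3410
  √(A²+B²)=0.5491;  θ3 = -0.9318+2.2408 ≈ 1.3089

θ₁ = 0.8726, θ₂ = -0.3488, θ₃ = 1.3089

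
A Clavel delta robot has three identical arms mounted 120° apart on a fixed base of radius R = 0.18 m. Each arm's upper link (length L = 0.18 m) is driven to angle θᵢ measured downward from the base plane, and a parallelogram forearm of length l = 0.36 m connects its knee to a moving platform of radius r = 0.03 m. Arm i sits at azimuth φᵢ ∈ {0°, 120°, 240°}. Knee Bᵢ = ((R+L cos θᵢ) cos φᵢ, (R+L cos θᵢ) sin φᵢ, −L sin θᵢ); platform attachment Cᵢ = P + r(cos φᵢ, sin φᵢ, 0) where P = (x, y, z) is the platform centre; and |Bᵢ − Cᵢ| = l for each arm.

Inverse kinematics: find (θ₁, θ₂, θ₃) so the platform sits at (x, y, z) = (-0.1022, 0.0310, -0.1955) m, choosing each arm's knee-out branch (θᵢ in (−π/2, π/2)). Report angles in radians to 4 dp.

θ₁ = 0.9600, θ₂ = -0.3493, θ₃ = 0.1747

φ1=0.0° → target in arm frame (-0.1022, 0.0310)
  A cos θ + B sin θ = C:  0.2522·cos θ + -0.1955·sin θ = -0.0155
  θ1 = atan2(B,A) + arccos(C/0.3191) = 0.9600
φ2=120.0° → target in arm frame (0.0779, 0.0730)
  A=0.0721, B=-0.1955, C=(l²−L²−A²−y'²−z²)/(2L)=0.1346
  θ2 = atan2(B,A) + arccos(C/0.2084) = -0.3493
φ3=240.0° → target in arm frame (0.0243, -0.1040)
  e−x'=0.1257;  (l²−L²−(e−x')²−y'²−z²)/2L = 0.0899
  θ3 = atan2(B,A) + arccos(C/0.2324) = 0.1747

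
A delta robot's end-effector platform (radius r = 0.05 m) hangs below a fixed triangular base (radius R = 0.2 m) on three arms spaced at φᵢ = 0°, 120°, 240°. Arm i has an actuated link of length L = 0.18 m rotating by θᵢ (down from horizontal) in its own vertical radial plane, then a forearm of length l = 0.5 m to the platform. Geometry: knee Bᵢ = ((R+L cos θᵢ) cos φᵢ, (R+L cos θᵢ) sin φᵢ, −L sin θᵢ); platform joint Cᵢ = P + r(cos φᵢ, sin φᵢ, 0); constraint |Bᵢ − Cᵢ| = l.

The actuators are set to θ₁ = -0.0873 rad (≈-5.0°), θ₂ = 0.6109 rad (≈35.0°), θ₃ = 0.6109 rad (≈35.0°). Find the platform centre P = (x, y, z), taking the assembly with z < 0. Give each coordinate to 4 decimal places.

(0.1190, 0.0000, -0.4379)

φ1=0.0°: virtual centre (0.3293, 0.0000, 0.0157), radius l
φ2=120.0°: virtual centre (-0.1487, 0.2576, -0.1032), radius l
S3 = (0.2974·cos240.0°, 0.2974·sin240.0°, -0.1032) = (-0.1487, -0.2576, -0.1032)
eliminate P² terms by subtracting sphere 1 from 2 and 3
[-0.9561 0.5152 -0.2379]·P = -0.0096;  [-0.9561 -0.5152 -0.2379]·P = -0.0096
Cramer: x(z) = 0.0100-0.2488z;  y(z) = 0.0000+0.0000z
into |P−S₁|² = l²: 1.0619z² + 0.1275z + -0.1478 = 0;  Δ = 0.6440;  z = -0.4379 or 0.3178 → z<0 root = -0.4379
x = 0.1190, y = 0.0000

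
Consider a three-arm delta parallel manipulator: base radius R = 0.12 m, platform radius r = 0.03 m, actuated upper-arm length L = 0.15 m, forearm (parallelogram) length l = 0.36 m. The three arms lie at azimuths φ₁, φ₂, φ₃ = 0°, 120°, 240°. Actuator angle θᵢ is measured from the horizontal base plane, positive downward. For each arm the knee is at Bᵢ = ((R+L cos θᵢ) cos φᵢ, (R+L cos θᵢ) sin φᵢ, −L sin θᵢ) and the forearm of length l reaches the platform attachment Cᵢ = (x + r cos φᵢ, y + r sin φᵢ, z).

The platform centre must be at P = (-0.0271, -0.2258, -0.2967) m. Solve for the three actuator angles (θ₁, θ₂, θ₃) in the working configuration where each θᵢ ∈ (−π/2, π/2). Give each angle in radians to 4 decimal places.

θ₁ = 0.8730, θ₂ = 1.3965, θ₃ = -0.3493

rotate P by −φ1: (-0.0271, -0.2258, -0.2967)
  A=0.1171, B=-0.2967, C=(l²−L²−A²−y'²−z²)/(2L)=-0.1521
  θ1 = atan2(B,A) + arccos(C/0.3190) = 0.8730
arm 2 (φ=120.0°): x'=-0.1820, y'=0.1364
  A=0.2720, B=-0.2967, C=(l²−L²−A²−y'²−z²)/(2L)=-0.2450
  √(A²+B²)=0.4025;  θ2 = -0.8288+2.2253 ≈ 1.3965
arm 3 (φ=240.0°): x'=0.2091, y'=0.0894
  A cos θ + B sin θ = C:  -0.1191·cos θ + -0.2967·sin θ = -0.0104
  √(A²+B²)=0.3197;  θ3 = -1.9525+1.6033 ≈ -0.3493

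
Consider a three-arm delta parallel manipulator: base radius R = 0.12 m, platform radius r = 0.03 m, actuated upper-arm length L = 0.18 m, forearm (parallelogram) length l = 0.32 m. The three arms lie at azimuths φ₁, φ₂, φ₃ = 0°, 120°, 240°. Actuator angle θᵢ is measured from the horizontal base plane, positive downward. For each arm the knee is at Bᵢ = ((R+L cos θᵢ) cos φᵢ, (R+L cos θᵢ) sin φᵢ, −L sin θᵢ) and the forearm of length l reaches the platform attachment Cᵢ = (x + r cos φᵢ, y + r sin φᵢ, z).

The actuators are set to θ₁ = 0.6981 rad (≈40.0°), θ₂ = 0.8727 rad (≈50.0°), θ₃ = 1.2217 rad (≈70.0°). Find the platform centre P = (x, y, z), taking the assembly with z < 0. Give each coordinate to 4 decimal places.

arm 1 at φ=0.0°: (R−r)+L cos θ1 = 0.2279;  O1 = (0.2279, 0.0000, -0.1157)
O2 = (0.2057·cos120.0°, 0.2057·sin120.0°, -0.1379) = (-0.1028, 0.1781, -0.1379)
φ3=240.0°: virtual centre (-0.0758, -0.1313, -0.1691), radius l
eliminate P² terms by subtracting sphere 1 from 2 and 3
linear system: -0.6615x+0.3563y = -0.0040−-0.0444z; -0.6074x+-0.2625y = -0.0137−-0.1069z
det = 0.3900;  x = 0.0152+-0.1275z,  y = 0.0171+-0.1122z
into |P−O₁|² = l²: 1.0288z² + 0.2818z + -0.0435 = 0;  Δ = 0.2584;  z = -0.3840 or 0.1101 → z<0 root = -0.3840
x = 0.0642, y = 0.0601

(0.0642, 0.0601, -0.3840)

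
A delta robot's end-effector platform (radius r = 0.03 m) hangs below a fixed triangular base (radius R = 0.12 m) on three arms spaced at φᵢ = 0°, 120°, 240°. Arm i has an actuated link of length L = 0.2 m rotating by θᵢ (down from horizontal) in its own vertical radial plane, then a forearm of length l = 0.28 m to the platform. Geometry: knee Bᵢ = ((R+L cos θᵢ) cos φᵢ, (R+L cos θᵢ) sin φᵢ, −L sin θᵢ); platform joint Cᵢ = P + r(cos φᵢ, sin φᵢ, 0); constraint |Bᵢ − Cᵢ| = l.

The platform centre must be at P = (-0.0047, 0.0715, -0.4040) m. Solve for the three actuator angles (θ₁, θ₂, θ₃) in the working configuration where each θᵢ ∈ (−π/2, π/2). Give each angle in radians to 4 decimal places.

φ1=0.0° → target in arm frame (-0.0047, 0.0715)
  A=0.0947, B=-0.4040, C=(l²−L²−A²−y'²−z²)/(2L)=-0.3472
  √(A²+B²)=0.4150;  θ1 = -1.3405+2.5623 ≈ 1.2217
φ2=120.0° → target in arm frame (0.0643, -0.0317)
  e−x'=0.0257;  (l²−L²−(e−x')²−y'²−z²)/2L = -0.3162
  γ=atan2(-0.4040,0.0257)=-1.5072;  ψ=arccos(-0.7811)=2.4672;  θ2=γ+ψ≈0.9600
arm 3 (φ=240.0°): x'=-0.0596, y'=-0.0398
  e−x'=0.1496;  (l²−L²−(e−x')²−y'²−z²)/2L = -0.3719
  θ3 = atan2(B,A) + arccos(C/0.4308) = 1.3965

θ₁ = 1.2217, θ₂ = 0.9600, θ₃ = 1.3965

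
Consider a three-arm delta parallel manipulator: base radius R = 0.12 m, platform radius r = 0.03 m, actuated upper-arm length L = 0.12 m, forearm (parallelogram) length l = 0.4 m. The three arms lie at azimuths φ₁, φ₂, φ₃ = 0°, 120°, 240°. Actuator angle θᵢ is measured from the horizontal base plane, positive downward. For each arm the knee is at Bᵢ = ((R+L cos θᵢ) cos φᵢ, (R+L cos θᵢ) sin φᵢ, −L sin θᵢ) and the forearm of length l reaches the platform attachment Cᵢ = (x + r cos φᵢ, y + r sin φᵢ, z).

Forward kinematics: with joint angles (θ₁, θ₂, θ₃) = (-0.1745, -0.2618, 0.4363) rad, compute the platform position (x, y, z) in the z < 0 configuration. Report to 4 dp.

(0.0353, 0.0794, -0.3310)

centre 1 = (0.2082·cos0.0°, 0.2082·sin0.0°, 0.0208) = (0.2082, 0.0000, 0.0208)
arm 2 at φ=120.0°: e+L cos θ2 = 0.2059;  centre 2 = (-0.1030, 0.1783, 0.0311)
φ3=240.0°: virtual centre (-0.0994, -0.1721, -0.0507), radius l
subtract pairs → two planes through P
[-0.6223 0.3566 0.0204]·P = -0.0004;  [-0.6151 -0.3443 -0.1431]·P = -0.0017
Cramer: x(z) = 0.0017-0.1015z;  y(z) = 0.0019-0.2344z
sphere 1 gives Az²+Bz+C=0 with A=1.0652, B=-0.0006, C=-0.1169;  B²−4AC=0.4983;  roots -0.3310, 0.3316;  negative root z = -0.3310
x = 0.0353, y = 0.0794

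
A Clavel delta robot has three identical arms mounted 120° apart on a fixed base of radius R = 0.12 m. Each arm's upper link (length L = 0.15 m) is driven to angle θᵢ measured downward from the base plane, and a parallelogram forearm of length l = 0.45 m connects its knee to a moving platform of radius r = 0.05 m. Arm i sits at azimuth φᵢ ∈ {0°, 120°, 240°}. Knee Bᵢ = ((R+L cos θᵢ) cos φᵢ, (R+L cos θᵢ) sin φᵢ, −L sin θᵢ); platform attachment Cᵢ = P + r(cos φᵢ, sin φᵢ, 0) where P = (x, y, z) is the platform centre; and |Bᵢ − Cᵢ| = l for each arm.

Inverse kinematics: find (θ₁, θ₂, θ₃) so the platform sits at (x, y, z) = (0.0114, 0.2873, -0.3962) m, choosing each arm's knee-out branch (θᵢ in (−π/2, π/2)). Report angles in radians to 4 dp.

φ1=0.0° → target in arm frame (0.0114, 0.2873)
  A=0.0586, B=-0.3962, C=(l²−L²−A²−y'²−z²)/(2L)=-0.2098
  γ=atan2(-0.3962,0.0586)=-1.4240;  ψ=arccos(-0.5239)=2.1222;  θ1=γ+ψ≈0.6983
arm 2 (φ=120.0°): x'=0.2431, y'=-0.1535
  e−x'=-0.1731;  (l²−L²−(e−x')²−y'²−z²)/2L = -0.1017
  γ=atan2(-0.3962,-0.1731)=-1.9827;  ψ=arccos(-0.2352)=1.8082;  θ2=γ+ψ≈-0.1745
rotate P by −φ3: (-0.2545, -0.1338, -0.3962)
  e−x'=0.3245;  (l²−L²−(e−x')²−y'²−z²)/2L = -0.3339
  √(A²+B²)=0.5121;  θ3 = -0.8845+2.2810 ≈ 1.3965

θ₁ = 0.6983, θ₂ = -0.1745, θ₃ = 1.3965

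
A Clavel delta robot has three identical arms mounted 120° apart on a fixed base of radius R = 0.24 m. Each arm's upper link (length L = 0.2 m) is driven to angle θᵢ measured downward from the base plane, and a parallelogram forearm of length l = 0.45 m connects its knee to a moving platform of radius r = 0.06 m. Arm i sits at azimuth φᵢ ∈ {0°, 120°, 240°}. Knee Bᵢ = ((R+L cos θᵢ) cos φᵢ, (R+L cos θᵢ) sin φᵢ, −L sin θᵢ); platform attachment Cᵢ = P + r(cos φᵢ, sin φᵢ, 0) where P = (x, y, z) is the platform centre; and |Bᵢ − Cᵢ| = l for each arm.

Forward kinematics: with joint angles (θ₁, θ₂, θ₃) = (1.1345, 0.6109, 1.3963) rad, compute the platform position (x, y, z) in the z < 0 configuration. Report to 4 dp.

(-0.0202, 0.1311, -0.5042)

φ1=0.0°: virtual centre (0.2645, 0.0000, -0.1813), radius l
O2 = (0.3438·cos120.0°, 0.3438·sin120.0°, -0.1147) = (-0.1719, 0.2978, -0.1147)
arm 3 at φ=240.0°: e+L cos θ3 = 0.2147;  O3 = (-0.1074, -0.1860, -0.1970)
eliminate P² terms by subtracting sphere 1 from 2 and 3
linear system: -0.8729x+0.5955y = 0.0286−0.1331z; -0.7438x+-0.3719y = -0.0179−-0.0314z
det = 0.7676;  x = 0.0001+0.0401z,  y = 0.0481+-0.1647z
into |P−O₁|² = l²: 1.0287z² + 0.3255z + -0.0974 = 0;  Δ = 0.5067;  z = -0.5042 or 0.1878 → z<0 root = -0.5042
x = -0.0202, y = 0.1311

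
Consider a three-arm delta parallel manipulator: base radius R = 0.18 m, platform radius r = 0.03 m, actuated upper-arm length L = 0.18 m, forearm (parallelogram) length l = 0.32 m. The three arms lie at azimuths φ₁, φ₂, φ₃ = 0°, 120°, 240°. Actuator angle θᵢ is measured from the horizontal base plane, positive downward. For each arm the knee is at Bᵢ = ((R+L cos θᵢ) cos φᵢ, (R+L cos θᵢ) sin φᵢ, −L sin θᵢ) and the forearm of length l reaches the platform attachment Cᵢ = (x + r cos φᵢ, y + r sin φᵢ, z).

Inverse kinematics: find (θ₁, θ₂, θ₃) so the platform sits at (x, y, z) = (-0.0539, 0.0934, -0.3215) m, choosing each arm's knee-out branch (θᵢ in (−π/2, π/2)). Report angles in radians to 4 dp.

φ1=0.0° → target in arm frame (-0.0539, 0.0934)
  e−x'=0.2039;  (l²−L²−(e−x')²−y'²−z²)/2L = -0.2324
  θ1 = atan2(B,A) + arccos(C/0.3807) = 1.2218
arm 2 (φ=120.0°): x'=0.1078, y'=0.0000
  A=0.0422, B=-0.3215, C=(l²−L²−A²−y'²−z²)/(2L)=-0.0976
  γ=atan2(-0.3215,0.0422)=-1.4404;  ψ=arccos(-0.3010)=1.8766;  θ2=γ+ψ≈0.4362
rotate P by −φ3: (-0.0539, -0.0934, -0.3215)
  A cos θ + B sin θ = C:  0.2039·cos θ + -0.3215·sin θ = -0.2324
  γ=atan2(-0.3215,0.2039)=-1.0055;  ψ=arccos(-0.6105)=2.2275;  θ3=γ+ψ≈1.2219

θ₁ = 1.2218, θ₂ = 0.4362, θ₃ = 1.2219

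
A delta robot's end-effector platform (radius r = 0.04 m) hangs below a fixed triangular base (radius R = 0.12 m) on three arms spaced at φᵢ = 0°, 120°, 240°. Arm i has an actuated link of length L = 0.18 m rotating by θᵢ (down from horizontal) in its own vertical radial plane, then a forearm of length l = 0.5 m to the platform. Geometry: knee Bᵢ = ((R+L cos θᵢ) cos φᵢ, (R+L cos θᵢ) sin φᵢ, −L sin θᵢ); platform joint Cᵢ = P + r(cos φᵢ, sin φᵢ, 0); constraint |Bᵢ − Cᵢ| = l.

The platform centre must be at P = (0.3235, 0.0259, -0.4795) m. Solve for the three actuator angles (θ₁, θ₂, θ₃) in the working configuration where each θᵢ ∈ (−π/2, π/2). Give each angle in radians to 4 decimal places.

rotate P by −φ1: (0.3235, 0.0259, -0.4795)
  A=-0.2435, B=-0.4795, C=(l²−L²−A²−y'²−z²)/(2L)=-0.2008
  θ1 = atan2(B,A) + arccos(C/0.5378) = -0.0873
rotate P by −φ2: (-0.1393, -0.2931, -0.4795)
  A cos θ + B sin θ = C:  0.2193·cos θ + -0.4795·sin θ = -0.4065
  θ2 = atan2(B,A) + arccos(C/0.5273) = 1.3093
arm 3 (φ=240.0°): x'=-0.1842, y'=0.2672
  e−x'=0.2642;  (l²−L²−(e−x')²−y'²−z²)/2L = -0.4264
  √(A²+B²)=0.5475;  θ3 = -1.0672+2.4637 ≈ 1.3965

θ₁ = -0.0873, θ₂ = 1.3093, θ₃ = 1.3965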